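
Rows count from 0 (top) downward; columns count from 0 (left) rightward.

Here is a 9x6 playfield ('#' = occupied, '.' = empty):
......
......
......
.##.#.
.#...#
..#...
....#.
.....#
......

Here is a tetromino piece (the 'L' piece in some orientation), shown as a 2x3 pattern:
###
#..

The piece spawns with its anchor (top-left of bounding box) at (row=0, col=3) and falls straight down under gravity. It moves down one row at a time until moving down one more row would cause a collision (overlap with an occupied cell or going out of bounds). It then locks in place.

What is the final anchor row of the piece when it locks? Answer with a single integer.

Answer: 2

Derivation:
Spawn at (row=0, col=3). Try each row:
  row 0: fits
  row 1: fits
  row 2: fits
  row 3: blocked -> lock at row 2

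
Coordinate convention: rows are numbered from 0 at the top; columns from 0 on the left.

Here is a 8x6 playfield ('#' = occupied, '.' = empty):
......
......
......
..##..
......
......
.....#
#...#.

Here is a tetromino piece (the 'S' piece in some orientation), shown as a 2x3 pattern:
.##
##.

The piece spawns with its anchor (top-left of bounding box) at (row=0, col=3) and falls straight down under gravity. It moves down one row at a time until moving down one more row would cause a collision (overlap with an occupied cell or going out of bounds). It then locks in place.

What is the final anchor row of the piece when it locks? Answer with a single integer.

Answer: 1

Derivation:
Spawn at (row=0, col=3). Try each row:
  row 0: fits
  row 1: fits
  row 2: blocked -> lock at row 1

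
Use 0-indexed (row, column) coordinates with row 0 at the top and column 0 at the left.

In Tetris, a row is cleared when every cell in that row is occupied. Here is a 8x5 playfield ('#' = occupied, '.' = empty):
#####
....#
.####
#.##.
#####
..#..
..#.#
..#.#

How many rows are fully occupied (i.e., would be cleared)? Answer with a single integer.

Answer: 2

Derivation:
Check each row:
  row 0: 0 empty cells -> FULL (clear)
  row 1: 4 empty cells -> not full
  row 2: 1 empty cell -> not full
  row 3: 2 empty cells -> not full
  row 4: 0 empty cells -> FULL (clear)
  row 5: 4 empty cells -> not full
  row 6: 3 empty cells -> not full
  row 7: 3 empty cells -> not full
Total rows cleared: 2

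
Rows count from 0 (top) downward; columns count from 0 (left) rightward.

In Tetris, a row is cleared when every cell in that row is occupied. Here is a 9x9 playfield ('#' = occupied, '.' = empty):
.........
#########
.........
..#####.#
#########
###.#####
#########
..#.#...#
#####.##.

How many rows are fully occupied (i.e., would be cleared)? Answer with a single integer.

Check each row:
  row 0: 9 empty cells -> not full
  row 1: 0 empty cells -> FULL (clear)
  row 2: 9 empty cells -> not full
  row 3: 3 empty cells -> not full
  row 4: 0 empty cells -> FULL (clear)
  row 5: 1 empty cell -> not full
  row 6: 0 empty cells -> FULL (clear)
  row 7: 6 empty cells -> not full
  row 8: 2 empty cells -> not full
Total rows cleared: 3

Answer: 3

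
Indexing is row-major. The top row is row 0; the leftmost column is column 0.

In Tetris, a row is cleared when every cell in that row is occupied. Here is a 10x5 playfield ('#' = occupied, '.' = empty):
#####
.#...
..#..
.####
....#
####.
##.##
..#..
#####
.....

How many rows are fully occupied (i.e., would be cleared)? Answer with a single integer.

Check each row:
  row 0: 0 empty cells -> FULL (clear)
  row 1: 4 empty cells -> not full
  row 2: 4 empty cells -> not full
  row 3: 1 empty cell -> not full
  row 4: 4 empty cells -> not full
  row 5: 1 empty cell -> not full
  row 6: 1 empty cell -> not full
  row 7: 4 empty cells -> not full
  row 8: 0 empty cells -> FULL (clear)
  row 9: 5 empty cells -> not full
Total rows cleared: 2

Answer: 2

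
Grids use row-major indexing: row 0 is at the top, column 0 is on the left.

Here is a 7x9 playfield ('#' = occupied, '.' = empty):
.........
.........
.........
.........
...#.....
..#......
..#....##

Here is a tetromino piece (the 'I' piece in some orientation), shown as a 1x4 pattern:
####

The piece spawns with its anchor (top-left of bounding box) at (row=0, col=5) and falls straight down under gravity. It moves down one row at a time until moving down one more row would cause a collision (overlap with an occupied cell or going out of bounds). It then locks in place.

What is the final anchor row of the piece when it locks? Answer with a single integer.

Answer: 5

Derivation:
Spawn at (row=0, col=5). Try each row:
  row 0: fits
  row 1: fits
  row 2: fits
  row 3: fits
  row 4: fits
  row 5: fits
  row 6: blocked -> lock at row 5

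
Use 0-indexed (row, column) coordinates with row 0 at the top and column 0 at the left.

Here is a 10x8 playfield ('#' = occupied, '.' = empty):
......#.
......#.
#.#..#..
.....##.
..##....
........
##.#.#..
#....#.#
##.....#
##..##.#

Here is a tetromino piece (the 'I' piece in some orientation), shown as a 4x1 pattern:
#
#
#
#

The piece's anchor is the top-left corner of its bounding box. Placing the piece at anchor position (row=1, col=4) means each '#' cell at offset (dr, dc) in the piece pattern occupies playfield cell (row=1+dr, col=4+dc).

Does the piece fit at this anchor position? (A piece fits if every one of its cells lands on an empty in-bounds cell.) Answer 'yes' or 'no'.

Answer: yes

Derivation:
Check each piece cell at anchor (1, 4):
  offset (0,0) -> (1,4): empty -> OK
  offset (1,0) -> (2,4): empty -> OK
  offset (2,0) -> (3,4): empty -> OK
  offset (3,0) -> (4,4): empty -> OK
All cells valid: yes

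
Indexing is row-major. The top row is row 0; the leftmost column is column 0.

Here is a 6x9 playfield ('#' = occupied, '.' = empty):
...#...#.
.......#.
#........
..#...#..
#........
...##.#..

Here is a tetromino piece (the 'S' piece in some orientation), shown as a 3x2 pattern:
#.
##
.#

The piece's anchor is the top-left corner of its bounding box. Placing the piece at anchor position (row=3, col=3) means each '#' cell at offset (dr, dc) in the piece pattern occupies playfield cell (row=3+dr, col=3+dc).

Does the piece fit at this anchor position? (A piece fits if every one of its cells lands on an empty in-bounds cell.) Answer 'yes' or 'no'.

Answer: no

Derivation:
Check each piece cell at anchor (3, 3):
  offset (0,0) -> (3,3): empty -> OK
  offset (1,0) -> (4,3): empty -> OK
  offset (1,1) -> (4,4): empty -> OK
  offset (2,1) -> (5,4): occupied ('#') -> FAIL
All cells valid: no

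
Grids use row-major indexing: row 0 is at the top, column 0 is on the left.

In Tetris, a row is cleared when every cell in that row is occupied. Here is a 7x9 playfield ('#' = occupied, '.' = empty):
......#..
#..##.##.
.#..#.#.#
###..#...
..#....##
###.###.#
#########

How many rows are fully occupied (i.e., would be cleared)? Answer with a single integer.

Check each row:
  row 0: 8 empty cells -> not full
  row 1: 4 empty cells -> not full
  row 2: 5 empty cells -> not full
  row 3: 5 empty cells -> not full
  row 4: 6 empty cells -> not full
  row 5: 2 empty cells -> not full
  row 6: 0 empty cells -> FULL (clear)
Total rows cleared: 1

Answer: 1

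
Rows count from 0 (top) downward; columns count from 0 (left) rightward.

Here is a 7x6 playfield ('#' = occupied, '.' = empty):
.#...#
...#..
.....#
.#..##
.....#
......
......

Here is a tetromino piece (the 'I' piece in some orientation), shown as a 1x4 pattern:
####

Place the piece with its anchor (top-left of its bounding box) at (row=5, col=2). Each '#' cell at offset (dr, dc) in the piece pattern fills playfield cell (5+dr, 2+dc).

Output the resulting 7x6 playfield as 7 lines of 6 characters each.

Answer: .#...#
...#..
.....#
.#..##
.....#
..####
......

Derivation:
Fill (5+0,2+0) = (5,2)
Fill (5+0,2+1) = (5,3)
Fill (5+0,2+2) = (5,4)
Fill (5+0,2+3) = (5,5)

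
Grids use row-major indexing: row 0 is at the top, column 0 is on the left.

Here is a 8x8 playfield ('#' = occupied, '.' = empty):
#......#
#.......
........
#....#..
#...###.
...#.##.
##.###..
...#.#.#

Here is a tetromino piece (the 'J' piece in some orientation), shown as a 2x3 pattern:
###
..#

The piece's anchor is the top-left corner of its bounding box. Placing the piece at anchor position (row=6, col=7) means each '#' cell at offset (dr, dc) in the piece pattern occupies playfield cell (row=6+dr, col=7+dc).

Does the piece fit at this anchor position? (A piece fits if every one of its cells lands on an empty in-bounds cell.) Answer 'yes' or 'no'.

Answer: no

Derivation:
Check each piece cell at anchor (6, 7):
  offset (0,0) -> (6,7): empty -> OK
  offset (0,1) -> (6,8): out of bounds -> FAIL
  offset (0,2) -> (6,9): out of bounds -> FAIL
  offset (1,2) -> (7,9): out of bounds -> FAIL
All cells valid: no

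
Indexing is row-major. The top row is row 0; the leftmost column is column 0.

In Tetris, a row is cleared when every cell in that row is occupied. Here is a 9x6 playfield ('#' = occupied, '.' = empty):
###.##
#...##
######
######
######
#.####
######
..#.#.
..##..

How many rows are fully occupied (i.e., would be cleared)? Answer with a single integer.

Answer: 4

Derivation:
Check each row:
  row 0: 1 empty cell -> not full
  row 1: 3 empty cells -> not full
  row 2: 0 empty cells -> FULL (clear)
  row 3: 0 empty cells -> FULL (clear)
  row 4: 0 empty cells -> FULL (clear)
  row 5: 1 empty cell -> not full
  row 6: 0 empty cells -> FULL (clear)
  row 7: 4 empty cells -> not full
  row 8: 4 empty cells -> not full
Total rows cleared: 4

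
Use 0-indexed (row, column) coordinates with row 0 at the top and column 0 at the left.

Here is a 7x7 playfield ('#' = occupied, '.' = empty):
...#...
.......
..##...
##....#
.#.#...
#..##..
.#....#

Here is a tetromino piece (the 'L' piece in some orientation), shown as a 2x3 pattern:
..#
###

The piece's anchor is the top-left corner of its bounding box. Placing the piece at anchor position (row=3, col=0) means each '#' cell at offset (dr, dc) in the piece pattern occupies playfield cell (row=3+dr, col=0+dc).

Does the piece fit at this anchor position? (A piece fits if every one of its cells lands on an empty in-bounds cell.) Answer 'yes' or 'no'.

Check each piece cell at anchor (3, 0):
  offset (0,2) -> (3,2): empty -> OK
  offset (1,0) -> (4,0): empty -> OK
  offset (1,1) -> (4,1): occupied ('#') -> FAIL
  offset (1,2) -> (4,2): empty -> OK
All cells valid: no

Answer: no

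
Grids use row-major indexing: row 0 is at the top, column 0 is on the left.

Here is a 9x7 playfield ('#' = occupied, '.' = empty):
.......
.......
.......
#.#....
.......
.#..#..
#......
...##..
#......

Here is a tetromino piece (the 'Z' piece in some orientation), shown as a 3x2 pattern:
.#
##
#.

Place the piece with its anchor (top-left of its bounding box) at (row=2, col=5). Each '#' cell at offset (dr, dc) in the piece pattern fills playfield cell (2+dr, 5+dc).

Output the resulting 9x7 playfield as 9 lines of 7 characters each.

Fill (2+0,5+1) = (2,6)
Fill (2+1,5+0) = (3,5)
Fill (2+1,5+1) = (3,6)
Fill (2+2,5+0) = (4,5)

Answer: .......
.......
......#
#.#..##
.....#.
.#..#..
#......
...##..
#......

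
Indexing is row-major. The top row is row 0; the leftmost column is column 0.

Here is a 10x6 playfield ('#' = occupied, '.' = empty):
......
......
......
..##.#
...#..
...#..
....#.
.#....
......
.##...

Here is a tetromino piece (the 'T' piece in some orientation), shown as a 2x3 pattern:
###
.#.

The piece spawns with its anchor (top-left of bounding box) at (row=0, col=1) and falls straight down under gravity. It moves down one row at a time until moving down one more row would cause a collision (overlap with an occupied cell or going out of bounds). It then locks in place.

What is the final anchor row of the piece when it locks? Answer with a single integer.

Answer: 1

Derivation:
Spawn at (row=0, col=1). Try each row:
  row 0: fits
  row 1: fits
  row 2: blocked -> lock at row 1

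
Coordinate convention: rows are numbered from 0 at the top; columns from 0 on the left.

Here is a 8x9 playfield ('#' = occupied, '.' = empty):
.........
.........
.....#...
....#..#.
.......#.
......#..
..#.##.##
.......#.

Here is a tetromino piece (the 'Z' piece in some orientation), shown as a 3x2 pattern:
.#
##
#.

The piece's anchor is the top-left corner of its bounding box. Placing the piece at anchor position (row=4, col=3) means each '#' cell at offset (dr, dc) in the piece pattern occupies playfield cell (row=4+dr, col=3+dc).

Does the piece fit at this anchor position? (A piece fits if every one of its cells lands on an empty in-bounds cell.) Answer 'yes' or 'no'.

Answer: yes

Derivation:
Check each piece cell at anchor (4, 3):
  offset (0,1) -> (4,4): empty -> OK
  offset (1,0) -> (5,3): empty -> OK
  offset (1,1) -> (5,4): empty -> OK
  offset (2,0) -> (6,3): empty -> OK
All cells valid: yes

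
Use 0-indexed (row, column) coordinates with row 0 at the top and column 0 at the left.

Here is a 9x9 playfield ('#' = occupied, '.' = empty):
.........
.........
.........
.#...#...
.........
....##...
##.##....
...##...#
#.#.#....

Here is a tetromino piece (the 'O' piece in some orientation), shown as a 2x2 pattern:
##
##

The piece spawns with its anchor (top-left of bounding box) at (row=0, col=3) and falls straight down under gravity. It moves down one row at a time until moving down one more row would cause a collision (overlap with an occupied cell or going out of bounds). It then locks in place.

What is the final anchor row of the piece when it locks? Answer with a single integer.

Answer: 3

Derivation:
Spawn at (row=0, col=3). Try each row:
  row 0: fits
  row 1: fits
  row 2: fits
  row 3: fits
  row 4: blocked -> lock at row 3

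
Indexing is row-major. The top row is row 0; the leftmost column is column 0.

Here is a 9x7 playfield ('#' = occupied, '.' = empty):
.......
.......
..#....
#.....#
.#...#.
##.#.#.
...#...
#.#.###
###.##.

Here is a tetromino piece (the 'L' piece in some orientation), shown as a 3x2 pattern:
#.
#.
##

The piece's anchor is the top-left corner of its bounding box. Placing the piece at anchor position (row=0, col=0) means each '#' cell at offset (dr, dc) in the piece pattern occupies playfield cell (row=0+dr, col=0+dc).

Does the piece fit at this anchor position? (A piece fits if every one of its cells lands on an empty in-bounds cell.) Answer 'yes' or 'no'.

Answer: yes

Derivation:
Check each piece cell at anchor (0, 0):
  offset (0,0) -> (0,0): empty -> OK
  offset (1,0) -> (1,0): empty -> OK
  offset (2,0) -> (2,0): empty -> OK
  offset (2,1) -> (2,1): empty -> OK
All cells valid: yes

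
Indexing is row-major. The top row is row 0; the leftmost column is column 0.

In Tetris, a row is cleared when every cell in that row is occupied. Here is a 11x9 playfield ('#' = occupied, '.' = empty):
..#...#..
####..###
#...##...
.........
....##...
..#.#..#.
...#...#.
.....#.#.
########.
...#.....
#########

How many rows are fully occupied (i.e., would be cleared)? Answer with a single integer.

Check each row:
  row 0: 7 empty cells -> not full
  row 1: 2 empty cells -> not full
  row 2: 6 empty cells -> not full
  row 3: 9 empty cells -> not full
  row 4: 7 empty cells -> not full
  row 5: 6 empty cells -> not full
  row 6: 7 empty cells -> not full
  row 7: 7 empty cells -> not full
  row 8: 1 empty cell -> not full
  row 9: 8 empty cells -> not full
  row 10: 0 empty cells -> FULL (clear)
Total rows cleared: 1

Answer: 1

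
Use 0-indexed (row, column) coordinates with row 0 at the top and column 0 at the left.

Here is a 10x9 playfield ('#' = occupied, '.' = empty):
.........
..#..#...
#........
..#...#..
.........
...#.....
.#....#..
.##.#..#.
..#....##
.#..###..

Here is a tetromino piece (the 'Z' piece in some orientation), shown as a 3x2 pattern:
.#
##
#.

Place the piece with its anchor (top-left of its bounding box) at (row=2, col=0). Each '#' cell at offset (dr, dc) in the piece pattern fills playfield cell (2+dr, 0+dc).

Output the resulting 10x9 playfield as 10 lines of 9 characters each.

Fill (2+0,0+1) = (2,1)
Fill (2+1,0+0) = (3,0)
Fill (2+1,0+1) = (3,1)
Fill (2+2,0+0) = (4,0)

Answer: .........
..#..#...
##.......
###...#..
#........
...#.....
.#....#..
.##.#..#.
..#....##
.#..###..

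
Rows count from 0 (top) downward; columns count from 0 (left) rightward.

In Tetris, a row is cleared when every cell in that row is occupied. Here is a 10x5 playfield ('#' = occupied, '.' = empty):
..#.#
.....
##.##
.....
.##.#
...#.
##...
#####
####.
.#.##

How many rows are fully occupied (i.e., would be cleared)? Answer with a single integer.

Check each row:
  row 0: 3 empty cells -> not full
  row 1: 5 empty cells -> not full
  row 2: 1 empty cell -> not full
  row 3: 5 empty cells -> not full
  row 4: 2 empty cells -> not full
  row 5: 4 empty cells -> not full
  row 6: 3 empty cells -> not full
  row 7: 0 empty cells -> FULL (clear)
  row 8: 1 empty cell -> not full
  row 9: 2 empty cells -> not full
Total rows cleared: 1

Answer: 1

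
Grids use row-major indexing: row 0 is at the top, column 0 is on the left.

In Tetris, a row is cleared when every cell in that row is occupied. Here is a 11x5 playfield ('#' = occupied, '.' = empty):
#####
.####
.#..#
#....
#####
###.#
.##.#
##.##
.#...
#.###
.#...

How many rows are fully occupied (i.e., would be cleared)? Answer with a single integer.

Answer: 2

Derivation:
Check each row:
  row 0: 0 empty cells -> FULL (clear)
  row 1: 1 empty cell -> not full
  row 2: 3 empty cells -> not full
  row 3: 4 empty cells -> not full
  row 4: 0 empty cells -> FULL (clear)
  row 5: 1 empty cell -> not full
  row 6: 2 empty cells -> not full
  row 7: 1 empty cell -> not full
  row 8: 4 empty cells -> not full
  row 9: 1 empty cell -> not full
  row 10: 4 empty cells -> not full
Total rows cleared: 2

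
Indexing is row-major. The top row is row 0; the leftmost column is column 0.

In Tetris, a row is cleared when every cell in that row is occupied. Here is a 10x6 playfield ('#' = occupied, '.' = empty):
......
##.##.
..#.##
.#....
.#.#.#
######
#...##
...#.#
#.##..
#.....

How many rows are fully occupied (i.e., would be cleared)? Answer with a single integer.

Answer: 1

Derivation:
Check each row:
  row 0: 6 empty cells -> not full
  row 1: 2 empty cells -> not full
  row 2: 3 empty cells -> not full
  row 3: 5 empty cells -> not full
  row 4: 3 empty cells -> not full
  row 5: 0 empty cells -> FULL (clear)
  row 6: 3 empty cells -> not full
  row 7: 4 empty cells -> not full
  row 8: 3 empty cells -> not full
  row 9: 5 empty cells -> not full
Total rows cleared: 1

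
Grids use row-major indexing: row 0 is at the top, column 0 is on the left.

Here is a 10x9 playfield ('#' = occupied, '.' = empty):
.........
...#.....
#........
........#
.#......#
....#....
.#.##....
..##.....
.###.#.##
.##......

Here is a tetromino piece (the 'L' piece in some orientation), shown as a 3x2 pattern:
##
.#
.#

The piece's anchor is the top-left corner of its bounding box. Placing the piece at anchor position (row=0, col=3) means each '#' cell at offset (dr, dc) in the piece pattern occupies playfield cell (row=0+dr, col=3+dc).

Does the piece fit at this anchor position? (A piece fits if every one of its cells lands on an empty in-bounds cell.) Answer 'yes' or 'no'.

Answer: yes

Derivation:
Check each piece cell at anchor (0, 3):
  offset (0,0) -> (0,3): empty -> OK
  offset (0,1) -> (0,4): empty -> OK
  offset (1,1) -> (1,4): empty -> OK
  offset (2,1) -> (2,4): empty -> OK
All cells valid: yes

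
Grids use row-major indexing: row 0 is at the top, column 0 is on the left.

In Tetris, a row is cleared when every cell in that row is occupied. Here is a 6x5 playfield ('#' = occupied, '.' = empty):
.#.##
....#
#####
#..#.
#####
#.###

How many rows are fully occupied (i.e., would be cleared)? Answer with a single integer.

Answer: 2

Derivation:
Check each row:
  row 0: 2 empty cells -> not full
  row 1: 4 empty cells -> not full
  row 2: 0 empty cells -> FULL (clear)
  row 3: 3 empty cells -> not full
  row 4: 0 empty cells -> FULL (clear)
  row 5: 1 empty cell -> not full
Total rows cleared: 2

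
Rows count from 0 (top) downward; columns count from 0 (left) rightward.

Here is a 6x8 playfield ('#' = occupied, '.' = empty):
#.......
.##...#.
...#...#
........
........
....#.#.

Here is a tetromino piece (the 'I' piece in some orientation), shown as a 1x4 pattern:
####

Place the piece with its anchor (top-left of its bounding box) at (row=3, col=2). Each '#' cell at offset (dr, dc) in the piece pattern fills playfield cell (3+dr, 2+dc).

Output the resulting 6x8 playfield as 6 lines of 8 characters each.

Answer: #.......
.##...#.
...#...#
..####..
........
....#.#.

Derivation:
Fill (3+0,2+0) = (3,2)
Fill (3+0,2+1) = (3,3)
Fill (3+0,2+2) = (3,4)
Fill (3+0,2+3) = (3,5)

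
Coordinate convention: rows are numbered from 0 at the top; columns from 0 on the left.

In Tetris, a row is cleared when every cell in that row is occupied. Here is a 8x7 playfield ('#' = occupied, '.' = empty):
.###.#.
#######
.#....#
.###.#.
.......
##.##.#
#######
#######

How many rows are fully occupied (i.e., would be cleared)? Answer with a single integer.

Check each row:
  row 0: 3 empty cells -> not full
  row 1: 0 empty cells -> FULL (clear)
  row 2: 5 empty cells -> not full
  row 3: 3 empty cells -> not full
  row 4: 7 empty cells -> not full
  row 5: 2 empty cells -> not full
  row 6: 0 empty cells -> FULL (clear)
  row 7: 0 empty cells -> FULL (clear)
Total rows cleared: 3

Answer: 3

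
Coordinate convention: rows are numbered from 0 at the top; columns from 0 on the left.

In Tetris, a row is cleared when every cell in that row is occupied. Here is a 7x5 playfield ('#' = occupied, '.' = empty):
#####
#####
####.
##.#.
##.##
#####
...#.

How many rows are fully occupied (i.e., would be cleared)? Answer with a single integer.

Answer: 3

Derivation:
Check each row:
  row 0: 0 empty cells -> FULL (clear)
  row 1: 0 empty cells -> FULL (clear)
  row 2: 1 empty cell -> not full
  row 3: 2 empty cells -> not full
  row 4: 1 empty cell -> not full
  row 5: 0 empty cells -> FULL (clear)
  row 6: 4 empty cells -> not full
Total rows cleared: 3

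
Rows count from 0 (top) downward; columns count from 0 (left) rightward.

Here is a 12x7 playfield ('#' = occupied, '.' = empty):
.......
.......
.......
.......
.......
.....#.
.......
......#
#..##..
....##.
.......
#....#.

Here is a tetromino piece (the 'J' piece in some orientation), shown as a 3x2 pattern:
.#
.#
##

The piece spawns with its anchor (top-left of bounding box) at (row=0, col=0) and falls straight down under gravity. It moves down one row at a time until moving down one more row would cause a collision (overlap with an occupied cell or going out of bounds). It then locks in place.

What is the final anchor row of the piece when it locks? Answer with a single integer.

Spawn at (row=0, col=0). Try each row:
  row 0: fits
  row 1: fits
  row 2: fits
  row 3: fits
  row 4: fits
  row 5: fits
  row 6: blocked -> lock at row 5

Answer: 5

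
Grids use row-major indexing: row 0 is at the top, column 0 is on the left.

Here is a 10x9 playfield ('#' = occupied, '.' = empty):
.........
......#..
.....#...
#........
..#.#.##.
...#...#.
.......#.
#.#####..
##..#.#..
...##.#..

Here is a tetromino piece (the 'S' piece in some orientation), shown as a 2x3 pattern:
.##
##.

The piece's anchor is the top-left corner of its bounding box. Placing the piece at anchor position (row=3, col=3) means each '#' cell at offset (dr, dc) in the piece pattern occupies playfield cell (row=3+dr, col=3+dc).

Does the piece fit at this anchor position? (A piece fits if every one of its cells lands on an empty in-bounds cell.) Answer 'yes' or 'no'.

Answer: no

Derivation:
Check each piece cell at anchor (3, 3):
  offset (0,1) -> (3,4): empty -> OK
  offset (0,2) -> (3,5): empty -> OK
  offset (1,0) -> (4,3): empty -> OK
  offset (1,1) -> (4,4): occupied ('#') -> FAIL
All cells valid: no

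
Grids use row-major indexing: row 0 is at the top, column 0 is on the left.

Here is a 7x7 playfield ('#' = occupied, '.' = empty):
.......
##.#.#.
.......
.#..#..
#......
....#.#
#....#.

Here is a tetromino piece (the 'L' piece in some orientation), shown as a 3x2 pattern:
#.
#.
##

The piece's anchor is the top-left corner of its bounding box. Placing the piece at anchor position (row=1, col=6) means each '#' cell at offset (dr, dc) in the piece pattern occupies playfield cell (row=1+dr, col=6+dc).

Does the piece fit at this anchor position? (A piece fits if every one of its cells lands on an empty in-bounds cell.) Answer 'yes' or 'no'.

Check each piece cell at anchor (1, 6):
  offset (0,0) -> (1,6): empty -> OK
  offset (1,0) -> (2,6): empty -> OK
  offset (2,0) -> (3,6): empty -> OK
  offset (2,1) -> (3,7): out of bounds -> FAIL
All cells valid: no

Answer: no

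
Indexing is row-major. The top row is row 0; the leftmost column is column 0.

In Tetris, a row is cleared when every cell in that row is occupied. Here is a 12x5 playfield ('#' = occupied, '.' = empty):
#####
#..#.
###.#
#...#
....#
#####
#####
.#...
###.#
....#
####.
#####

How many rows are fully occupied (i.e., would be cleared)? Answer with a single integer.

Check each row:
  row 0: 0 empty cells -> FULL (clear)
  row 1: 3 empty cells -> not full
  row 2: 1 empty cell -> not full
  row 3: 3 empty cells -> not full
  row 4: 4 empty cells -> not full
  row 5: 0 empty cells -> FULL (clear)
  row 6: 0 empty cells -> FULL (clear)
  row 7: 4 empty cells -> not full
  row 8: 1 empty cell -> not full
  row 9: 4 empty cells -> not full
  row 10: 1 empty cell -> not full
  row 11: 0 empty cells -> FULL (clear)
Total rows cleared: 4

Answer: 4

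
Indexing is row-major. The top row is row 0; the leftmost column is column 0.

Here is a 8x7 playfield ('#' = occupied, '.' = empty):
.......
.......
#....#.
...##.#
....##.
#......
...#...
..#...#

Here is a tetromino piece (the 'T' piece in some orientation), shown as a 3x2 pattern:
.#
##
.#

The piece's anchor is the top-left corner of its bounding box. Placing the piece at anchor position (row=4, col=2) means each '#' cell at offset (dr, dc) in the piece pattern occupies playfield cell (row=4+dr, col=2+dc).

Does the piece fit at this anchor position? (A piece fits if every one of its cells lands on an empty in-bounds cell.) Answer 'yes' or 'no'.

Answer: no

Derivation:
Check each piece cell at anchor (4, 2):
  offset (0,1) -> (4,3): empty -> OK
  offset (1,0) -> (5,2): empty -> OK
  offset (1,1) -> (5,3): empty -> OK
  offset (2,1) -> (6,3): occupied ('#') -> FAIL
All cells valid: no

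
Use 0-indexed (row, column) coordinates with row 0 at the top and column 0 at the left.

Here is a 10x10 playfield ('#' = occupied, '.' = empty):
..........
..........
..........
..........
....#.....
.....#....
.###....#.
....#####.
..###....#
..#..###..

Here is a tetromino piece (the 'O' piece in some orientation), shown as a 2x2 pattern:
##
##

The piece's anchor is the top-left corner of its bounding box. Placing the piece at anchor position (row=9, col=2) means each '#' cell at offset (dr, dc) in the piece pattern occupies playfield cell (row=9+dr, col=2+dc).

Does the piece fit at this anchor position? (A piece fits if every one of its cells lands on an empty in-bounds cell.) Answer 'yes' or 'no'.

Answer: no

Derivation:
Check each piece cell at anchor (9, 2):
  offset (0,0) -> (9,2): occupied ('#') -> FAIL
  offset (0,1) -> (9,3): empty -> OK
  offset (1,0) -> (10,2): out of bounds -> FAIL
  offset (1,1) -> (10,3): out of bounds -> FAIL
All cells valid: no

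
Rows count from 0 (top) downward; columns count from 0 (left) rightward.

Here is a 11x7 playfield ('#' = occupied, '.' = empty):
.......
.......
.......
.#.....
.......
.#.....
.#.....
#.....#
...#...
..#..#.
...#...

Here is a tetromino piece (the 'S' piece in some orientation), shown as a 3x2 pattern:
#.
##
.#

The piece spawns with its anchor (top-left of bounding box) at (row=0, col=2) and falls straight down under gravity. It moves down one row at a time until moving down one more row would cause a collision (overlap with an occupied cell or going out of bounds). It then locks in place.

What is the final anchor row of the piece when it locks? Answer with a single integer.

Answer: 5

Derivation:
Spawn at (row=0, col=2). Try each row:
  row 0: fits
  row 1: fits
  row 2: fits
  row 3: fits
  row 4: fits
  row 5: fits
  row 6: blocked -> lock at row 5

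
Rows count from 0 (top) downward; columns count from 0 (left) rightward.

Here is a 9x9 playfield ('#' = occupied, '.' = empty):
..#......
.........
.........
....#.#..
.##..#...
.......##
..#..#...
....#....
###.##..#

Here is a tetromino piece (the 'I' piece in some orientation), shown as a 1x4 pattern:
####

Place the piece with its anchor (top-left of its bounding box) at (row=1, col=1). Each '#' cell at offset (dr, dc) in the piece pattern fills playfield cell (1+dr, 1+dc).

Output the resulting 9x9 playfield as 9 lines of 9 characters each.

Fill (1+0,1+0) = (1,1)
Fill (1+0,1+1) = (1,2)
Fill (1+0,1+2) = (1,3)
Fill (1+0,1+3) = (1,4)

Answer: ..#......
.####....
.........
....#.#..
.##..#...
.......##
..#..#...
....#....
###.##..#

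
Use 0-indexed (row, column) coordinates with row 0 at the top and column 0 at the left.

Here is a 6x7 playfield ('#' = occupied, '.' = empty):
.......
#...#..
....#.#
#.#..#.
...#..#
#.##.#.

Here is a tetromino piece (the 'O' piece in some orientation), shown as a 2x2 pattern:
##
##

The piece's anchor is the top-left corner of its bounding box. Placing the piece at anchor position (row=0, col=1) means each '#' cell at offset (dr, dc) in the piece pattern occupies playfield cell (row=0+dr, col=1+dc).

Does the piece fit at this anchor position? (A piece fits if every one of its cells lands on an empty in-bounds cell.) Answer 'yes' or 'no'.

Answer: yes

Derivation:
Check each piece cell at anchor (0, 1):
  offset (0,0) -> (0,1): empty -> OK
  offset (0,1) -> (0,2): empty -> OK
  offset (1,0) -> (1,1): empty -> OK
  offset (1,1) -> (1,2): empty -> OK
All cells valid: yes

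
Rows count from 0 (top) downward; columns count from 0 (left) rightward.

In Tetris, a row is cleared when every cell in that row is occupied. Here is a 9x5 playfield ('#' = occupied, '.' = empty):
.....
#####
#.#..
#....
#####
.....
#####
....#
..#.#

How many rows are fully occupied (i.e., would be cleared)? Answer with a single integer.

Check each row:
  row 0: 5 empty cells -> not full
  row 1: 0 empty cells -> FULL (clear)
  row 2: 3 empty cells -> not full
  row 3: 4 empty cells -> not full
  row 4: 0 empty cells -> FULL (clear)
  row 5: 5 empty cells -> not full
  row 6: 0 empty cells -> FULL (clear)
  row 7: 4 empty cells -> not full
  row 8: 3 empty cells -> not full
Total rows cleared: 3

Answer: 3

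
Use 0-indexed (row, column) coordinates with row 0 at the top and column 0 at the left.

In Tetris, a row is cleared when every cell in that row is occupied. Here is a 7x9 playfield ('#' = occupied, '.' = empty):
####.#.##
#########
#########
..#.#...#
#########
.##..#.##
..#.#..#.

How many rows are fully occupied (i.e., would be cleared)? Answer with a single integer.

Check each row:
  row 0: 2 empty cells -> not full
  row 1: 0 empty cells -> FULL (clear)
  row 2: 0 empty cells -> FULL (clear)
  row 3: 6 empty cells -> not full
  row 4: 0 empty cells -> FULL (clear)
  row 5: 4 empty cells -> not full
  row 6: 6 empty cells -> not full
Total rows cleared: 3

Answer: 3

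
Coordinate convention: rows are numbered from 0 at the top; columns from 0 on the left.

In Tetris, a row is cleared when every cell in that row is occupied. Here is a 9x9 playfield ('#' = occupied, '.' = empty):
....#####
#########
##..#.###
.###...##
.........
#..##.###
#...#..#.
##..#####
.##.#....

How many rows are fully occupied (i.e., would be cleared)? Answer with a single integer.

Check each row:
  row 0: 4 empty cells -> not full
  row 1: 0 empty cells -> FULL (clear)
  row 2: 3 empty cells -> not full
  row 3: 4 empty cells -> not full
  row 4: 9 empty cells -> not full
  row 5: 3 empty cells -> not full
  row 6: 6 empty cells -> not full
  row 7: 2 empty cells -> not full
  row 8: 6 empty cells -> not full
Total rows cleared: 1

Answer: 1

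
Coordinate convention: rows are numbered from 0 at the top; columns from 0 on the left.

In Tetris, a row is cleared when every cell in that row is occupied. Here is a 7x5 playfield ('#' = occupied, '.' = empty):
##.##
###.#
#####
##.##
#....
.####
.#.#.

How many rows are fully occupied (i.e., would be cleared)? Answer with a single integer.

Answer: 1

Derivation:
Check each row:
  row 0: 1 empty cell -> not full
  row 1: 1 empty cell -> not full
  row 2: 0 empty cells -> FULL (clear)
  row 3: 1 empty cell -> not full
  row 4: 4 empty cells -> not full
  row 5: 1 empty cell -> not full
  row 6: 3 empty cells -> not full
Total rows cleared: 1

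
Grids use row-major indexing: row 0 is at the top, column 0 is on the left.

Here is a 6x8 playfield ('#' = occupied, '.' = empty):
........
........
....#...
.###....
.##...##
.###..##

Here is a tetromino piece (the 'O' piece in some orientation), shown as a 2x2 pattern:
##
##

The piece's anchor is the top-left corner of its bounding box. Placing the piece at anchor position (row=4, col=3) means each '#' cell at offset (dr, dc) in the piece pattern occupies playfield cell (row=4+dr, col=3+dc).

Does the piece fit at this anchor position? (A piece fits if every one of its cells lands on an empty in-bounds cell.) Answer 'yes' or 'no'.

Answer: no

Derivation:
Check each piece cell at anchor (4, 3):
  offset (0,0) -> (4,3): empty -> OK
  offset (0,1) -> (4,4): empty -> OK
  offset (1,0) -> (5,3): occupied ('#') -> FAIL
  offset (1,1) -> (5,4): empty -> OK
All cells valid: no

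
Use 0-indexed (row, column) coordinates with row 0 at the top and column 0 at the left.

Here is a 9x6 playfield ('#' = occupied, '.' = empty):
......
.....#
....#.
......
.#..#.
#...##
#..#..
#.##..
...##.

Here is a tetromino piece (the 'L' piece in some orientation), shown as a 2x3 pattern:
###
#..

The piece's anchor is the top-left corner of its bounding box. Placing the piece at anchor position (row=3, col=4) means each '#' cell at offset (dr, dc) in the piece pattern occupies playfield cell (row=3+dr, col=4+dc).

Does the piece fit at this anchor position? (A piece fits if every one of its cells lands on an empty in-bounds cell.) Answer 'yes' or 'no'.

Check each piece cell at anchor (3, 4):
  offset (0,0) -> (3,4): empty -> OK
  offset (0,1) -> (3,5): empty -> OK
  offset (0,2) -> (3,6): out of bounds -> FAIL
  offset (1,0) -> (4,4): occupied ('#') -> FAIL
All cells valid: no

Answer: no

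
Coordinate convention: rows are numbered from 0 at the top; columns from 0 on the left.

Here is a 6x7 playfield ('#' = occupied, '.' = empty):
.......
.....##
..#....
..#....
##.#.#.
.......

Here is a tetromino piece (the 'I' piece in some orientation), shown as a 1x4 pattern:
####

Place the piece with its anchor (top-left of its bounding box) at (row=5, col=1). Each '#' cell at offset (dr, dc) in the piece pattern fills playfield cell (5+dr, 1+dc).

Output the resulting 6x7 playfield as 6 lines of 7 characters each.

Fill (5+0,1+0) = (5,1)
Fill (5+0,1+1) = (5,2)
Fill (5+0,1+2) = (5,3)
Fill (5+0,1+3) = (5,4)

Answer: .......
.....##
..#....
..#....
##.#.#.
.####..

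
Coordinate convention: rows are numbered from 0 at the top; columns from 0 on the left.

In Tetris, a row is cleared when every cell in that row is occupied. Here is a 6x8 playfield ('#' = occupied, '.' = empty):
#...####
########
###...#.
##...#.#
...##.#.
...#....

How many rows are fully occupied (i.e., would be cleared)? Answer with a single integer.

Check each row:
  row 0: 3 empty cells -> not full
  row 1: 0 empty cells -> FULL (clear)
  row 2: 4 empty cells -> not full
  row 3: 4 empty cells -> not full
  row 4: 5 empty cells -> not full
  row 5: 7 empty cells -> not full
Total rows cleared: 1

Answer: 1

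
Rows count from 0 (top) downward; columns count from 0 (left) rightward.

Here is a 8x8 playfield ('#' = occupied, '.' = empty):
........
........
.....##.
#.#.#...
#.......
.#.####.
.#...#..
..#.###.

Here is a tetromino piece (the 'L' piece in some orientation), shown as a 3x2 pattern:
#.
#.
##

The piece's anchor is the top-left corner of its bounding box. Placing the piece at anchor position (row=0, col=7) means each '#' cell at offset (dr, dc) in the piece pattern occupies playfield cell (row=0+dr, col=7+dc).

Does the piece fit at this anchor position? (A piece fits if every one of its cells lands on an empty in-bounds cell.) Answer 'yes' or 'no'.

Check each piece cell at anchor (0, 7):
  offset (0,0) -> (0,7): empty -> OK
  offset (1,0) -> (1,7): empty -> OK
  offset (2,0) -> (2,7): empty -> OK
  offset (2,1) -> (2,8): out of bounds -> FAIL
All cells valid: no

Answer: no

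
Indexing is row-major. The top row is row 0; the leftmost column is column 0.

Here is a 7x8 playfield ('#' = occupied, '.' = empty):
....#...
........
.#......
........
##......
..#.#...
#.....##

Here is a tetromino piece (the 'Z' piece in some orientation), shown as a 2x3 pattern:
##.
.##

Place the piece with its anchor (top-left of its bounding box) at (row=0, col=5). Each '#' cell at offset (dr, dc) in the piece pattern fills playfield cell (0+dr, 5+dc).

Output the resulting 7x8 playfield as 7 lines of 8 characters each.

Fill (0+0,5+0) = (0,5)
Fill (0+0,5+1) = (0,6)
Fill (0+1,5+1) = (1,6)
Fill (0+1,5+2) = (1,7)

Answer: ....###.
......##
.#......
........
##......
..#.#...
#.....##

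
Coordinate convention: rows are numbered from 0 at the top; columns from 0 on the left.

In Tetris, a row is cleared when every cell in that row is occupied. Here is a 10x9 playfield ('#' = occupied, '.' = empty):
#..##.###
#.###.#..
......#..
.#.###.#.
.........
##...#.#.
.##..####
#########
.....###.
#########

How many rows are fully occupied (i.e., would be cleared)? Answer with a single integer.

Answer: 2

Derivation:
Check each row:
  row 0: 3 empty cells -> not full
  row 1: 4 empty cells -> not full
  row 2: 8 empty cells -> not full
  row 3: 4 empty cells -> not full
  row 4: 9 empty cells -> not full
  row 5: 5 empty cells -> not full
  row 6: 3 empty cells -> not full
  row 7: 0 empty cells -> FULL (clear)
  row 8: 6 empty cells -> not full
  row 9: 0 empty cells -> FULL (clear)
Total rows cleared: 2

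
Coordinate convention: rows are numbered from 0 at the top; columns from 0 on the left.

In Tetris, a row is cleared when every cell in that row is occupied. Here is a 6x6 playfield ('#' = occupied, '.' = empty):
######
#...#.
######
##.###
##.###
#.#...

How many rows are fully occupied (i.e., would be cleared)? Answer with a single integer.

Answer: 2

Derivation:
Check each row:
  row 0: 0 empty cells -> FULL (clear)
  row 1: 4 empty cells -> not full
  row 2: 0 empty cells -> FULL (clear)
  row 3: 1 empty cell -> not full
  row 4: 1 empty cell -> not full
  row 5: 4 empty cells -> not full
Total rows cleared: 2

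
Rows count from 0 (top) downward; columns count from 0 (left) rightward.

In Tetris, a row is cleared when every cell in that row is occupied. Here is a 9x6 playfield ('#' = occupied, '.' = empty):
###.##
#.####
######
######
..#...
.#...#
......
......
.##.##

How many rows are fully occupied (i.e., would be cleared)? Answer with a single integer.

Answer: 2

Derivation:
Check each row:
  row 0: 1 empty cell -> not full
  row 1: 1 empty cell -> not full
  row 2: 0 empty cells -> FULL (clear)
  row 3: 0 empty cells -> FULL (clear)
  row 4: 5 empty cells -> not full
  row 5: 4 empty cells -> not full
  row 6: 6 empty cells -> not full
  row 7: 6 empty cells -> not full
  row 8: 2 empty cells -> not full
Total rows cleared: 2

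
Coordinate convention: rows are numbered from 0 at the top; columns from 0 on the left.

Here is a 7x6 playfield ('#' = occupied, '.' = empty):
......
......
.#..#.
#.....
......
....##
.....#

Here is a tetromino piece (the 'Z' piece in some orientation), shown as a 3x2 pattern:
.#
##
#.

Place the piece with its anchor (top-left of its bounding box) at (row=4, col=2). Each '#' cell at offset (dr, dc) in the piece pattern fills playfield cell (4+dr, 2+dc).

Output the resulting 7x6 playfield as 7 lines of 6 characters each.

Fill (4+0,2+1) = (4,3)
Fill (4+1,2+0) = (5,2)
Fill (4+1,2+1) = (5,3)
Fill (4+2,2+0) = (6,2)

Answer: ......
......
.#..#.
#.....
...#..
..####
..#..#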